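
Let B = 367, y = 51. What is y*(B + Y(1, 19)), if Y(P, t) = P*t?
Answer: 19686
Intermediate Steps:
y*(B + Y(1, 19)) = 51*(367 + 1*19) = 51*(367 + 19) = 51*386 = 19686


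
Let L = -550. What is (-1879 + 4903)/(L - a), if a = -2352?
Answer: 1512/901 ≈ 1.6781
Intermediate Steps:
(-1879 + 4903)/(L - a) = (-1879 + 4903)/(-550 - 1*(-2352)) = 3024/(-550 + 2352) = 3024/1802 = 3024*(1/1802) = 1512/901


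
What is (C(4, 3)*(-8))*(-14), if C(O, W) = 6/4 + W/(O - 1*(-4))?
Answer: 210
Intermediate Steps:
C(O, W) = 3/2 + W/(4 + O) (C(O, W) = 6*(¼) + W/(O + 4) = 3/2 + W/(4 + O))
(C(4, 3)*(-8))*(-14) = (((6 + 3 + (3/2)*4)/(4 + 4))*(-8))*(-14) = (((6 + 3 + 6)/8)*(-8))*(-14) = (((⅛)*15)*(-8))*(-14) = ((15/8)*(-8))*(-14) = -15*(-14) = 210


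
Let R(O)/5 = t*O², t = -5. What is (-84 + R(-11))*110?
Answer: -341990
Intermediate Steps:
R(O) = -25*O² (R(O) = 5*(-5*O²) = -25*O²)
(-84 + R(-11))*110 = (-84 - 25*(-11)²)*110 = (-84 - 25*121)*110 = (-84 - 3025)*110 = -3109*110 = -341990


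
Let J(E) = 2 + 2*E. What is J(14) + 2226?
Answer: 2256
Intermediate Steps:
J(14) + 2226 = (2 + 2*14) + 2226 = (2 + 28) + 2226 = 30 + 2226 = 2256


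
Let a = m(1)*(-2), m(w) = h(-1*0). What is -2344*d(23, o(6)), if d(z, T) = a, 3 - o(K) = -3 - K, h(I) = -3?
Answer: -14064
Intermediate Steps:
m(w) = -3
a = 6 (a = -3*(-2) = 6)
o(K) = 6 + K (o(K) = 3 - (-3 - K) = 3 + (3 + K) = 6 + K)
d(z, T) = 6
-2344*d(23, o(6)) = -2344*6 = -14064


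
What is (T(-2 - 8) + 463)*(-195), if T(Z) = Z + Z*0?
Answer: -88335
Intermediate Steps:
T(Z) = Z (T(Z) = Z + 0 = Z)
(T(-2 - 8) + 463)*(-195) = ((-2 - 8) + 463)*(-195) = (-10 + 463)*(-195) = 453*(-195) = -88335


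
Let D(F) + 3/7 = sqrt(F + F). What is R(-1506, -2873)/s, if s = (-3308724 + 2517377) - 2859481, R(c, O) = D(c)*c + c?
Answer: 1506/6388949 + 753*I*sqrt(753)/912707 ≈ 0.00023572 + 0.022639*I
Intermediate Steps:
D(F) = -3/7 + sqrt(2)*sqrt(F) (D(F) = -3/7 + sqrt(F + F) = -3/7 + sqrt(2*F) = -3/7 + sqrt(2)*sqrt(F))
R(c, O) = c + c*(-3/7 + sqrt(2)*sqrt(c)) (R(c, O) = (-3/7 + sqrt(2)*sqrt(c))*c + c = c*(-3/7 + sqrt(2)*sqrt(c)) + c = c + c*(-3/7 + sqrt(2)*sqrt(c)))
s = -3650828 (s = -791347 - 2859481 = -3650828)
R(-1506, -2873)/s = ((4/7)*(-1506) + sqrt(2)*(-1506)**(3/2))/(-3650828) = (-6024/7 + sqrt(2)*(-1506*I*sqrt(1506)))*(-1/3650828) = (-6024/7 - 3012*I*sqrt(753))*(-1/3650828) = 1506/6388949 + 753*I*sqrt(753)/912707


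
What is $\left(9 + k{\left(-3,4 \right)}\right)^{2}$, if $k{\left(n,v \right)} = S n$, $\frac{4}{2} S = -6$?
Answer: $324$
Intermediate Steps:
$S = -3$ ($S = \frac{1}{2} \left(-6\right) = -3$)
$k{\left(n,v \right)} = - 3 n$
$\left(9 + k{\left(-3,4 \right)}\right)^{2} = \left(9 - -9\right)^{2} = \left(9 + 9\right)^{2} = 18^{2} = 324$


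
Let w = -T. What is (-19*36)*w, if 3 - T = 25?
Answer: -15048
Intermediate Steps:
T = -22 (T = 3 - 1*25 = 3 - 25 = -22)
w = 22 (w = -1*(-22) = 22)
(-19*36)*w = -19*36*22 = -684*22 = -15048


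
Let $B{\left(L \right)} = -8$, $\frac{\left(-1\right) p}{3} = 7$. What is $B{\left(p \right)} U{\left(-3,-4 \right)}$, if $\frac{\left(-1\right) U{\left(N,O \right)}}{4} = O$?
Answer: $-128$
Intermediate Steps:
$p = -21$ ($p = \left(-3\right) 7 = -21$)
$U{\left(N,O \right)} = - 4 O$
$B{\left(p \right)} U{\left(-3,-4 \right)} = - 8 \left(\left(-4\right) \left(-4\right)\right) = \left(-8\right) 16 = -128$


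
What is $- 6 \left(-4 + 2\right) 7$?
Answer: $84$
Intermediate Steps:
$- 6 \left(-4 + 2\right) 7 = - 6 \left(\left(-2\right) 7\right) = \left(-6\right) \left(-14\right) = 84$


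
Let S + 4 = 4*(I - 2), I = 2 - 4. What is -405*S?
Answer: 8100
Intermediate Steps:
I = -2
S = -20 (S = -4 + 4*(-2 - 2) = -4 + 4*(-4) = -4 - 16 = -20)
-405*S = -405*(-20) = 8100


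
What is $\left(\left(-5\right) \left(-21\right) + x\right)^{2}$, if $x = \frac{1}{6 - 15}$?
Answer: $\frac{891136}{81} \approx 11002.0$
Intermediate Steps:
$x = - \frac{1}{9}$ ($x = \frac{1}{-9} = - \frac{1}{9} \approx -0.11111$)
$\left(\left(-5\right) \left(-21\right) + x\right)^{2} = \left(\left(-5\right) \left(-21\right) - \frac{1}{9}\right)^{2} = \left(105 - \frac{1}{9}\right)^{2} = \left(\frac{944}{9}\right)^{2} = \frac{891136}{81}$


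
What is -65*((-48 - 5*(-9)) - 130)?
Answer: 8645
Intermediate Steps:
-65*((-48 - 5*(-9)) - 130) = -65*((-48 + 45) - 130) = -65*(-3 - 130) = -65*(-133) = 8645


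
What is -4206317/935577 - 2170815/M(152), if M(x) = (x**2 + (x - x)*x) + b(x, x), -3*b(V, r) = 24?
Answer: -2128113682687/21608086392 ≈ -98.487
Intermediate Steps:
b(V, r) = -8 (b(V, r) = -1/3*24 = -8)
M(x) = -8 + x**2 (M(x) = (x**2 + (x - x)*x) - 8 = (x**2 + 0*x) - 8 = (x**2 + 0) - 8 = x**2 - 8 = -8 + x**2)
-4206317/935577 - 2170815/M(152) = -4206317/935577 - 2170815/(-8 + 152**2) = -4206317*1/935577 - 2170815/(-8 + 23104) = -4206317/935577 - 2170815/23096 = -2128113682687/21608086392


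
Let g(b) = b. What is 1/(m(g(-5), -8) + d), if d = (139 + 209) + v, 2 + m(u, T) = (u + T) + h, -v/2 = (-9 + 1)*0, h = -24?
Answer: 1/309 ≈ 0.0032362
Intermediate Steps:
v = 0 (v = -2*(-9 + 1)*0 = -(-16)*0 = -2*0 = 0)
m(u, T) = -26 + T + u (m(u, T) = -2 + ((u + T) - 24) = -2 + ((T + u) - 24) = -2 + (-24 + T + u) = -26 + T + u)
d = 348 (d = (139 + 209) + 0 = 348 + 0 = 348)
1/(m(g(-5), -8) + d) = 1/((-26 - 8 - 5) + 348) = 1/(-39 + 348) = 1/309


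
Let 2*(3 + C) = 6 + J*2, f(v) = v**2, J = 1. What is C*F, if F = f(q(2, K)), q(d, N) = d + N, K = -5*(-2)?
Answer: 144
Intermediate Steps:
K = 10
q(d, N) = N + d
F = 144 (F = (10 + 2)**2 = 12**2 = 144)
C = 1 (C = -3 + (6 + 1*2)/2 = -3 + (6 + 2)/2 = -3 + (1/2)*8 = -3 + 4 = 1)
C*F = 1*144 = 144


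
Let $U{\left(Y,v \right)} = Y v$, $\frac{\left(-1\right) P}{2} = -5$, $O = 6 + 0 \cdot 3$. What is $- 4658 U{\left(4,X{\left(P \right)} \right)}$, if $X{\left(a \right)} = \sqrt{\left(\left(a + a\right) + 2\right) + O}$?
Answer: $- 37264 \sqrt{7} \approx -98591.0$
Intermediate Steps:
$O = 6$ ($O = 6 + 0 = 6$)
$P = 10$ ($P = \left(-2\right) \left(-5\right) = 10$)
$X{\left(a \right)} = \sqrt{8 + 2 a}$ ($X{\left(a \right)} = \sqrt{\left(\left(a + a\right) + 2\right) + 6} = \sqrt{\left(2 a + 2\right) + 6} = \sqrt{\left(2 + 2 a\right) + 6} = \sqrt{8 + 2 a}$)
$- 4658 U{\left(4,X{\left(P \right)} \right)} = - 4658 \cdot 4 \sqrt{8 + 2 \cdot 10} = - 4658 \cdot 4 \sqrt{8 + 20} = - 4658 \cdot 4 \sqrt{28} = - 4658 \cdot 4 \cdot 2 \sqrt{7} = - 4658 \cdot 8 \sqrt{7} = - 37264 \sqrt{7}$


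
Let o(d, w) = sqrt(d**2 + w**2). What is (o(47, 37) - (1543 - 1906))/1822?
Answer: 363/1822 + sqrt(3578)/1822 ≈ 0.23206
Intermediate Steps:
(o(47, 37) - (1543 - 1906))/1822 = (sqrt(47**2 + 37**2) - (1543 - 1906))/1822 = (sqrt(2209 + 1369) - 1*(-363))*(1/1822) = (sqrt(3578) + 363)*(1/1822) = (363 + sqrt(3578))*(1/1822) = 363/1822 + sqrt(3578)/1822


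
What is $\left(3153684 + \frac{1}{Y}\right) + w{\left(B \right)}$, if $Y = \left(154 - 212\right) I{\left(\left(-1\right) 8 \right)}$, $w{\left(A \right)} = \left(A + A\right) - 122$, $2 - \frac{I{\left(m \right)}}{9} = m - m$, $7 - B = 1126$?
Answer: $\frac{3289982255}{1044} \approx 3.1513 \cdot 10^{6}$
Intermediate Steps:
$B = -1119$ ($B = 7 - 1126 = -1119$)
$I{\left(m \right)} = 18$ ($I{\left(m \right)} = 18 - 9 \left(m - m\right) = 18 - 0 = 18 + 0 = 18$)
$w{\left(A \right)} = -122 + 2 A$ ($w{\left(A \right)} = 2 A - 122 = -122 + 2 A$)
$Y = -1044$ ($Y = \left(154 - 212\right) 18 = \left(-58\right) 18 = -1044$)
$\left(3153684 + \frac{1}{Y}\right) + w{\left(B \right)} = \left(3153684 + \frac{1}{-1044}\right) + \left(-122 + 2 \left(-1119\right)\right) = \left(3153684 - \frac{1}{1044}\right) - 2360 = \frac{3292446095}{1044} - 2360 = \frac{3289982255}{1044}$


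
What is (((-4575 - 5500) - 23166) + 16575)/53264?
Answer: -8333/26632 ≈ -0.31289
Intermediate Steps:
(((-4575 - 5500) - 23166) + 16575)/53264 = ((-10075 - 23166) + 16575)*(1/53264) = (-33241 + 16575)*(1/53264) = -16666*1/53264 = -8333/26632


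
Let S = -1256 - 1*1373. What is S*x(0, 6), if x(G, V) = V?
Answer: -15774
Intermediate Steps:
S = -2629 (S = -1256 - 1373 = -2629)
S*x(0, 6) = -2629*6 = -15774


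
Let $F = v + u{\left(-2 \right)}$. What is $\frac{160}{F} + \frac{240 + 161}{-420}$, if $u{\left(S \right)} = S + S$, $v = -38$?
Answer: $- \frac{667}{140} \approx -4.7643$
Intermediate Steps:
$u{\left(S \right)} = 2 S$
$F = -42$ ($F = -38 + 2 \left(-2\right) = -38 - 4 = -42$)
$\frac{160}{F} + \frac{240 + 161}{-420} = \frac{160}{-42} + \frac{240 + 161}{-420} = 160 \left(- \frac{1}{42}\right) + 401 \left(- \frac{1}{420}\right) = - \frac{80}{21} - \frac{401}{420} = - \frac{667}{140}$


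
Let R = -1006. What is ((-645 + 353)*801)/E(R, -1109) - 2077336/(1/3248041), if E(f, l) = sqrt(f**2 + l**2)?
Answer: -6747272498776 - 233892*sqrt(2241917)/2241917 ≈ -6.7473e+12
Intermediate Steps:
((-645 + 353)*801)/E(R, -1109) - 2077336/(1/3248041) = ((-645 + 353)*801)/(sqrt((-1006)**2 + (-1109)**2)) - 2077336/(1/3248041) = (-292*801)/(sqrt(1012036 + 1229881)) - 2077336/1/3248041 = -233892*sqrt(2241917)/2241917 - 2077336*3248041 = -233892*sqrt(2241917)/2241917 - 6747272498776 = -6747272498776 - 233892*sqrt(2241917)/2241917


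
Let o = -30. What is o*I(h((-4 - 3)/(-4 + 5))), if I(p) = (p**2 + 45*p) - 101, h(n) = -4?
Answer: 7950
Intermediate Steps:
I(p) = -101 + p**2 + 45*p
o*I(h((-4 - 3)/(-4 + 5))) = -30*(-101 + (-4)**2 + 45*(-4)) = -30*(-101 + 16 - 180) = -30*(-265) = 7950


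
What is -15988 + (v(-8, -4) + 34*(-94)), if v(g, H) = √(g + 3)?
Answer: -19184 + I*√5 ≈ -19184.0 + 2.2361*I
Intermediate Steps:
v(g, H) = √(3 + g)
-15988 + (v(-8, -4) + 34*(-94)) = -15988 + (√(3 - 8) + 34*(-94)) = -15988 + (√(-5) - 3196) = -15988 + (I*√5 - 3196) = -15988 + (-3196 + I*√5) = -19184 + I*√5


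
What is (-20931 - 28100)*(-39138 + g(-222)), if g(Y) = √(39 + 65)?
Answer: 1918975278 - 98062*√26 ≈ 1.9185e+9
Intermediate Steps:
g(Y) = 2*√26 (g(Y) = √104 = 2*√26)
(-20931 - 28100)*(-39138 + g(-222)) = (-20931 - 28100)*(-39138 + 2*√26) = -49031*(-39138 + 2*√26) = 1918975278 - 98062*√26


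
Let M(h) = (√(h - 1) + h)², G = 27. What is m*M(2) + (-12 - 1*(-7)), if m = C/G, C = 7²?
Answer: 34/3 ≈ 11.333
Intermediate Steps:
C = 49
M(h) = (h + √(-1 + h))² (M(h) = (√(-1 + h) + h)² = (h + √(-1 + h))²)
m = 49/27 ≈ 1.8148
m*M(2) + (-12 - 1*(-7)) = 49*(2 + √(-1 + 2))²/27 + (-12 - 1*(-7)) = 49*(2 + √1)²/27 + (-12 + 7) = 49*(2 + 1)²/27 - 5 = (49/27)*3² - 5 = (49/27)*9 - 5 = 49/3 - 5 = 34/3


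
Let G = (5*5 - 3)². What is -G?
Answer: -484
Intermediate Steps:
G = 484 (G = (25 - 3)² = 22² = 484)
-G = -1*484 = -484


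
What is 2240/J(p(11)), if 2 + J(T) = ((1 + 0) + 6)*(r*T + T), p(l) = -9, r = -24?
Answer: 2240/1447 ≈ 1.5480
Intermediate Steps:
J(T) = -2 - 161*T (J(T) = -2 + ((1 + 0) + 6)*(-24*T + T) = -2 + (1 + 6)*(-23*T) = -2 + 7*(-23*T) = -2 - 161*T)
2240/J(p(11)) = 2240/(-2 - 161*(-9)) = 2240/(-2 + 1449) = 2240/1447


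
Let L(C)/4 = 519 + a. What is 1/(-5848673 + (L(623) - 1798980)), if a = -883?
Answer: -1/7649109 ≈ -1.3073e-7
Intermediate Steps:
L(C) = -1456 (L(C) = 4*(519 - 883) = 4*(-364) = -1456)
1/(-5848673 + (L(623) - 1798980)) = 1/(-5848673 + (-1456 - 1798980)) = 1/(-5848673 - 1800436) = 1/(-7649109) = -1/7649109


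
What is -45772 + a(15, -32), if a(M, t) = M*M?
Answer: -45547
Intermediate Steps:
a(M, t) = M**2
-45772 + a(15, -32) = -45772 + 15**2 = -45772 + 225 = -45547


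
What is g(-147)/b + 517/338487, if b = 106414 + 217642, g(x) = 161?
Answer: 222033359/109688743272 ≈ 0.0020242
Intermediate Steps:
b = 324056
g(-147)/b + 517/338487 = 161/324056 + 517/338487 = 222033359/109688743272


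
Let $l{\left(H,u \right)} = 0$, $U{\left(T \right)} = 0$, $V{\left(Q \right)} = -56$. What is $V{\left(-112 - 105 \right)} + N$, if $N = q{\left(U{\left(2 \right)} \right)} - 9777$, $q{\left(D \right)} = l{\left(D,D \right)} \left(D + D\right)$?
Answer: $-9833$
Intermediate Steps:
$q{\left(D \right)} = 0$ ($q{\left(D \right)} = 0 \left(D + D\right) = 0 \cdot 2 D = 0$)
$N = -9777$ ($N = 0 - 9777 = -9777$)
$V{\left(-112 - 105 \right)} + N = -56 - 9777 = -9833$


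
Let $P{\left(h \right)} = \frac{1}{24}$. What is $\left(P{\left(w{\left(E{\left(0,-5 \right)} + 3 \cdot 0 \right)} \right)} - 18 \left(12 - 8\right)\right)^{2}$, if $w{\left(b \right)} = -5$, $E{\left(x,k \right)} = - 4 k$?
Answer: $\frac{2982529}{576} \approx 5178.0$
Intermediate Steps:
$P{\left(h \right)} = \frac{1}{24}$
$\left(P{\left(w{\left(E{\left(0,-5 \right)} + 3 \cdot 0 \right)} \right)} - 18 \left(12 - 8\right)\right)^{2} = \left(\frac{1}{24} - 18 \left(12 - 8\right)\right)^{2} = \left(\frac{1}{24} - 72\right)^{2} = \left(- \frac{1727}{24}\right)^{2} = \frac{2982529}{576}$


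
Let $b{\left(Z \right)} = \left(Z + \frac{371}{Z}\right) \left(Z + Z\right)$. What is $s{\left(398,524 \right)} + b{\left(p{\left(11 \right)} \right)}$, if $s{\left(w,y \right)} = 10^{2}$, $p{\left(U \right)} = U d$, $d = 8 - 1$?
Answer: $12700$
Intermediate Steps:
$d = 7$ ($d = 8 - 1 = 7$)
$p{\left(U \right)} = 7 U$ ($p{\left(U \right)} = U 7 = 7 U$)
$b{\left(Z \right)} = 2 Z \left(Z + \frac{371}{Z}\right)$ ($b{\left(Z \right)} = \left(Z + \frac{371}{Z}\right) 2 Z = 2 Z \left(Z + \frac{371}{Z}\right)$)
$s{\left(w,y \right)} = 100$
$s{\left(398,524 \right)} + b{\left(p{\left(11 \right)} \right)} = 100 + \left(742 + 2 \left(7 \cdot 11\right)^{2}\right) = 100 + \left(742 + 2 \cdot 77^{2}\right) = 100 + \left(742 + 2 \cdot 5929\right) = 100 + \left(742 + 11858\right) = 100 + 12600 = 12700$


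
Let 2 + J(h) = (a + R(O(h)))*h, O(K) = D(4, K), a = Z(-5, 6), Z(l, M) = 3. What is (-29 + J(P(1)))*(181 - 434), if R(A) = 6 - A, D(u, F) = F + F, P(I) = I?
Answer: 6072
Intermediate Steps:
a = 3
D(u, F) = 2*F
O(K) = 2*K
J(h) = -2 + h*(9 - 2*h) (J(h) = -2 + (3 + (6 - 2*h))*h = -2 + (9 - 2*h)*h = -2 + h*(9 - 2*h))
(-29 + J(P(1)))*(181 - 434) = (-29 + (-2 - 2*1² + 9*1))*(181 - 434) = (-29 + (-2 - 2*1 + 9))*(-253) = (-29 + (-2 - 2 + 9))*(-253) = (-29 + 5)*(-253) = -24*(-253) = 6072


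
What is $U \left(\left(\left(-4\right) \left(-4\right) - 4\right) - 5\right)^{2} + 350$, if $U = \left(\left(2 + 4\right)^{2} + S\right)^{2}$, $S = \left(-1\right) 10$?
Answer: $33474$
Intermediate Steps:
$S = -10$
$U = 676$ ($U = \left(\left(2 + 4\right)^{2} - 10\right)^{2} = \left(6^{2} - 10\right)^{2} = \left(36 - 10\right)^{2} = 26^{2} = 676$)
$U \left(\left(\left(-4\right) \left(-4\right) - 4\right) - 5\right)^{2} + 350 = 676 \left(\left(\left(-4\right) \left(-4\right) - 4\right) - 5\right)^{2} + 350 = 676 \left(\left(16 - 4\right) - 5\right)^{2} + 350 = 676 \left(12 - 5\right)^{2} + 350 = 676 \cdot 7^{2} + 350 = 676 \cdot 49 + 350 = 33124 + 350 = 33474$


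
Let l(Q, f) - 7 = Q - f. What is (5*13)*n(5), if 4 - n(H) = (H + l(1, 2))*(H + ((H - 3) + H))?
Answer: -8320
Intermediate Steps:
l(Q, f) = 7 + Q - f (l(Q, f) = 7 + (Q - f) = 7 + Q - f)
n(H) = 4 - (-3 + 3*H)*(6 + H) (n(H) = 4 - (H + (7 + 1 - 1*2))*(H + ((H - 3) + H)) = 4 - (H + (7 + 1 - 2))*(H + ((-3 + H) + H)) = 4 - (H + 6)*(H + (-3 + 2*H)) = 4 - (6 + H)*(-3 + 3*H) = 4 - (-3 + 3*H)*(6 + H))
(5*13)*n(5) = (5*13)*(22 - 15*5 - 3*5²) = 65*(22 - 75 - 3*25) = 65*(22 - 75 - 75) = 65*(-128) = -8320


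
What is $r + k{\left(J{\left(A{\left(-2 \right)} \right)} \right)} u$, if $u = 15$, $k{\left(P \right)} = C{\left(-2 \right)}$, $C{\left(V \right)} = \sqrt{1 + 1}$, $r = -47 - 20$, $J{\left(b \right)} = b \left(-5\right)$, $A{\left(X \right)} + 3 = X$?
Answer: $-67 + 15 \sqrt{2} \approx -45.787$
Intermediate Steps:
$A{\left(X \right)} = -3 + X$
$J{\left(b \right)} = - 5 b$
$r = -67$ ($r = -47 - 20 = -67$)
$C{\left(V \right)} = \sqrt{2}$
$k{\left(P \right)} = \sqrt{2}$
$r + k{\left(J{\left(A{\left(-2 \right)} \right)} \right)} u = -67 + \sqrt{2} \cdot 15 = -67 + 15 \sqrt{2}$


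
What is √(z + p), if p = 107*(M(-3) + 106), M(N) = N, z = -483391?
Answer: I*√472370 ≈ 687.29*I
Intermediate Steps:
p = 11021 (p = 107*(-3 + 106) = 107*103 = 11021)
√(z + p) = √(-483391 + 11021) = √(-472370) = I*√472370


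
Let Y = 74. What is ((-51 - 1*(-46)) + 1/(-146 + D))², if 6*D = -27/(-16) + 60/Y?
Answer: 744836315521/29711761641 ≈ 25.069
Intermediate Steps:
D = 493/1184 (D = (-27/(-16) + 60/74)/6 = (-27*(-1/16) + 60*(1/74))/6 = (27/16 + 30/37)/6 = (⅙)*(1479/592) = 493/1184 ≈ 0.41639)
((-51 - 1*(-46)) + 1/(-146 + D))² = ((-51 - 1*(-46)) + 1/(-146 + 493/1184))² = ((-51 + 46) + 1/(-172371/1184))² = (-5 - 1184/172371)² = (-863039/172371)² = 744836315521/29711761641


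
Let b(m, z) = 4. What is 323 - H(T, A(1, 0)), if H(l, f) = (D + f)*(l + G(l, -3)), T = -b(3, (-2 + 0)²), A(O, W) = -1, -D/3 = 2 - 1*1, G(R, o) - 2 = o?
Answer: 303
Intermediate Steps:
G(R, o) = 2 + o
D = -3 (D = -3*(2 - 1*1) = -3*(2 - 1) = -3*1 = -3)
T = -4 (T = -1*4 = -4)
H(l, f) = (-1 + l)*(-3 + f) (H(l, f) = (-3 + f)*(l + (2 - 3)) = (-3 + f)*(l - 1) = (-3 + f)*(-1 + l) = (-1 + l)*(-3 + f))
323 - H(T, A(1, 0)) = 323 - (3 - 1*(-1) - 3*(-4) - 1*(-4)) = 323 - (3 + 1 + 12 + 4) = 323 - 1*20 = 323 - 20 = 303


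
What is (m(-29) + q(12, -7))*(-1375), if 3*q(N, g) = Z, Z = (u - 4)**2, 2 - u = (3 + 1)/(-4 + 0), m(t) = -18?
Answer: 72875/3 ≈ 24292.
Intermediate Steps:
u = 3 (u = 2 - (3 + 1)/(-4 + 0) = 2 - 4/(-4) = 2 - 4*(-1)/4 = 2 - 1*(-1) = 2 + 1 = 3)
Z = 1 (Z = (3 - 4)**2 = (-1)**2 = 1)
q(N, g) = 1/3 (q(N, g) = (1/3)*1 = 1/3)
(m(-29) + q(12, -7))*(-1375) = (-18 + 1/3)*(-1375) = -53/3*(-1375) = 72875/3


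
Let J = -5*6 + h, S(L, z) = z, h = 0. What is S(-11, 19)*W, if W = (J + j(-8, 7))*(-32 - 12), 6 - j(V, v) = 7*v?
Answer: 61028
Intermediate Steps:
j(V, v) = 6 - 7*v
J = -30 (J = -5*6 + 0 = -30 + 0 = -30)
W = 3212 (W = (-30 + (6 - 7*7))*(-32 - 12) = (-30 + (6 - 49))*(-44) = (-30 - 43)*(-44) = -73*(-44) = 3212)
S(-11, 19)*W = 19*3212 = 61028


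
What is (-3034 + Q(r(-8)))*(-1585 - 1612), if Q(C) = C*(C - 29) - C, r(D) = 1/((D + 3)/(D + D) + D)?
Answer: 146557161730/15129 ≈ 9.6872e+6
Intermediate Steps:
r(D) = 1/(D + (3 + D)/(2*D)) (r(D) = 1/((3 + D)/((2*D)) + D) = 1/((3 + D)*(1/(2*D)) + D) = 1/((3 + D)/(2*D) + D) = 1/(D + (3 + D)/(2*D)))
Q(C) = -C + C*(-29 + C) (Q(C) = C*(-29 + C) - C = -C + C*(-29 + C))
(-3034 + Q(r(-8)))*(-1585 - 1612) = (-3034 + (2*(-8)/(3 - 8 + 2*(-8)²))*(-30 + 2*(-8)/(3 - 8 + 2*(-8)²)))*(-1585 - 1612) = (-3034 + (2*(-8)/(3 - 8 + 2*64))*(-30 + 2*(-8)/(3 - 8 + 2*64)))*(-3197) = (-3034 + (2*(-8)/(3 - 8 + 128))*(-30 + 2*(-8)/(3 - 8 + 128)))*(-3197) = (-3034 + (2*(-8)/123)*(-30 + 2*(-8)/123))*(-3197) = (-3034 + (2*(-8)*(1/123))*(-30 + 2*(-8)*(1/123)))*(-3197) = (-3034 - 16*(-30 - 16/123)/123)*(-3197) = (-3034 - 16/123*(-3706/123))*(-3197) = (-3034 + 59296/15129)*(-3197) = -45842090/15129*(-3197) = 146557161730/15129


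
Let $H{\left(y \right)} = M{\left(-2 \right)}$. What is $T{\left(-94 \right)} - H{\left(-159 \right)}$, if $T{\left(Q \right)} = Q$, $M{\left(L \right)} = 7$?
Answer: $-101$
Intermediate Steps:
$H{\left(y \right)} = 7$
$T{\left(-94 \right)} - H{\left(-159 \right)} = -94 - 7 = -101$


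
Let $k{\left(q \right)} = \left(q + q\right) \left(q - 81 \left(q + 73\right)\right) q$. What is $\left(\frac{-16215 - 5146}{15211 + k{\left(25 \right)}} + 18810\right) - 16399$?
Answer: $\frac{580759790}{240879} \approx 2411.0$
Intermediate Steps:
$k{\left(q \right)} = 2 q^{2} \left(-5913 - 80 q\right)$ ($k{\left(q \right)} = 2 q \left(q - 81 \left(73 + q\right)\right) q = 2 q \left(q - \left(5913 + 81 q\right)\right) q = 2 q \left(-5913 - 80 q\right) q = 2 q^{2} \left(-5913 - 80 q\right)$)
$\left(\frac{-16215 - 5146}{15211 + k{\left(25 \right)}} + 18810\right) - 16399 = \left(\frac{-16215 - 5146}{15211 + 25^{2} \left(-11826 - 4000\right)} + 18810\right) - 16399 = \left(- \frac{21361}{15211 + 625 \left(-11826 - 4000\right)} + 18810\right) - 16399 = \left(- \frac{21361}{15211 + 625 \left(-15826\right)} + 18810\right) - 16399 = \left(- \frac{21361}{15211 - 9891250} + 18810\right) - 16399 = \left(- \frac{21361}{-9876039} + 18810\right) - 16399 = \left(\left(-21361\right) \left(- \frac{1}{9876039}\right) + 18810\right) - 16399 = \left(\frac{521}{240879} + 18810\right) - 16399 = \frac{4530934511}{240879} - 16399 = \frac{580759790}{240879}$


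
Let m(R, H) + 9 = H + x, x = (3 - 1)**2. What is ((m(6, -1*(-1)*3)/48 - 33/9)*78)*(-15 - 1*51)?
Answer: 38181/2 ≈ 19091.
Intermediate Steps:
x = 4 (x = 2**2 = 4)
m(R, H) = -5 + H (m(R, H) = -9 + (H + 4) = -9 + (4 + H) = -5 + H)
((m(6, -1*(-1)*3)/48 - 33/9)*78)*(-15 - 1*51) = (((-5 - 1*(-1)*3)/48 - 33/9)*78)*(-15 - 1*51) = (((-5 + 1*3)*(1/48) - 33*1/9)*78)*(-15 - 51) = (((-5 + 3)*(1/48) - 11/3)*78)*(-66) = ((-2*1/48 - 11/3)*78)*(-66) = ((-1/24 - 11/3)*78)*(-66) = -89/24*78*(-66) = -1157/4*(-66) = 38181/2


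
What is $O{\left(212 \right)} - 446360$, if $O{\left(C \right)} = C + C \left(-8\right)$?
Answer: $-447844$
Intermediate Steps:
$O{\left(C \right)} = - 7 C$ ($O{\left(C \right)} = C - 8 C = - 7 C$)
$O{\left(212 \right)} - 446360 = \left(-7\right) 212 - 446360 = -1484 - 446360 = -447844$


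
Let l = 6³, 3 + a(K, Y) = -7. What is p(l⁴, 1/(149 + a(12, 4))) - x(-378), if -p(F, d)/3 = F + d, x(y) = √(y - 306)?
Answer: -907718234115/139 - 6*I*√19 ≈ -6.5304e+9 - 26.153*I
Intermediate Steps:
a(K, Y) = -10 (a(K, Y) = -3 - 7 = -10)
l = 216
x(y) = √(-306 + y)
p(F, d) = -3*F - 3*d (p(F, d) = -3*(F + d) = -3*F - 3*d)
p(l⁴, 1/(149 + a(12, 4))) - x(-378) = (-3*216⁴ - 3/(149 - 10)) - √(-306 - 378) = (-3*2176782336 - 3/139) - √(-684) = (-6530347008 - 3*1/139) - 6*I*√19 = (-6530347008 - 3/139) - 6*I*√19 = -907718234115/139 - 6*I*√19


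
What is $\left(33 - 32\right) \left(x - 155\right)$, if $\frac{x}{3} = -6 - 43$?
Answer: $-302$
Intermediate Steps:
$x = -147$ ($x = 3 \left(-6 - 43\right) = 3 \left(-49\right) = -147$)
$\left(33 - 32\right) \left(x - 155\right) = \left(33 - 32\right) \left(-147 - 155\right) = 1 \left(-302\right) = -302$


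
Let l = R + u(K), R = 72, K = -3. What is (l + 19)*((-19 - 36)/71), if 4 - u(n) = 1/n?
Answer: -15730/213 ≈ -73.850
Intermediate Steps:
u(n) = 4 - 1/n
l = 229/3 (l = 72 + (4 - 1/(-3)) = 72 + (4 - 1*(-⅓)) = 72 + (4 + ⅓) = 72 + 13/3 = 229/3 ≈ 76.333)
(l + 19)*((-19 - 36)/71) = (229/3 + 19)*((-19 - 36)/71) = 286*(-55*1/71)/3 = (286/3)*(-55/71) = -15730/213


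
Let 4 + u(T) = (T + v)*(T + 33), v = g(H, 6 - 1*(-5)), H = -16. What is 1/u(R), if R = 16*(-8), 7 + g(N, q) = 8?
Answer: 1/12061 ≈ 8.2912e-5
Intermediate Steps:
g(N, q) = 1 (g(N, q) = -7 + 8 = 1)
v = 1
R = -128
u(T) = -4 + (1 + T)*(33 + T) (u(T) = -4 + (T + 1)*(T + 33) = -4 + (1 + T)*(33 + T))
1/u(R) = 1/(29 + (-128)² + 34*(-128)) = 1/(29 + 16384 - 4352) = 1/12061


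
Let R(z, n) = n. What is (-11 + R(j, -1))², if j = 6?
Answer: 144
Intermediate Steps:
(-11 + R(j, -1))² = (-11 - 1)² = (-12)² = 144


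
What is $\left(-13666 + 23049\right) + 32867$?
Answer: $42250$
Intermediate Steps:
$\left(-13666 + 23049\right) + 32867 = 9383 + 32867 = 42250$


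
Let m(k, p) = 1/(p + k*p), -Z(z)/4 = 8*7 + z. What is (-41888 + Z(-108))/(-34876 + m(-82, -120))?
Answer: 405129600/338994719 ≈ 1.1951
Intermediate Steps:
Z(z) = -224 - 4*z (Z(z) = -4*(8*7 + z) = -4*(56 + z) = -224 - 4*z)
(-41888 + Z(-108))/(-34876 + m(-82, -120)) = (-41888 + (-224 - 4*(-108)))/(-34876 + 1/((-120)*(1 - 82))) = (-41888 + (-224 + 432))/(-34876 - 1/120/(-81)) = (-41888 + 208)/(-34876 - 1/120*(-1/81)) = -41680/(-34876 + 1/9720) = -41680/(-338994719/9720) = -41680*(-9720/338994719) = 405129600/338994719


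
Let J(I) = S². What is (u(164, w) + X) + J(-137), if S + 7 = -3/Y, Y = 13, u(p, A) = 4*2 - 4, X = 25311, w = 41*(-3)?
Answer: 4287071/169 ≈ 25367.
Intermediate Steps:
w = -123
u(p, A) = 4 (u(p, A) = 8 - 4 = 4)
S = -94/13 (S = -7 - 3/13 = -94/13 ≈ -7.2308)
J(I) = 8836/169 (J(I) = (-94/13)² = 8836/169)
(u(164, w) + X) + J(-137) = (4 + 25311) + 8836/169 = 25315 + 8836/169 = 4287071/169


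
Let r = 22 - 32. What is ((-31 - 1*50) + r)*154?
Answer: -14014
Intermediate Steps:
r = -10
((-31 - 1*50) + r)*154 = ((-31 - 1*50) - 10)*154 = ((-31 - 50) - 10)*154 = (-81 - 10)*154 = -91*154 = -14014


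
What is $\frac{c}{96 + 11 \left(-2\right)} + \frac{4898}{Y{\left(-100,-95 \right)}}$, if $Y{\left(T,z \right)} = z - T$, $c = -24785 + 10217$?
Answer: $\frac{144806}{185} \approx 782.74$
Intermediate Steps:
$c = -14568$
$\frac{c}{96 + 11 \left(-2\right)} + \frac{4898}{Y{\left(-100,-95 \right)}} = - \frac{14568}{96 + 11 \left(-2\right)} + \frac{4898}{-95 - -100} = - \frac{14568}{96 - 22} + \frac{4898}{-95 + 100} = - \frac{14568}{74} + \frac{4898}{5} = \left(-14568\right) \frac{1}{74} + 4898 \cdot \frac{1}{5} = - \frac{7284}{37} + \frac{4898}{5} = \frac{144806}{185}$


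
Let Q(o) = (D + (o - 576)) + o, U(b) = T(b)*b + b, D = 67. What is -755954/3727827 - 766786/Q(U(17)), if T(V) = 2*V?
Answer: -952986786232/846216729 ≈ -1126.2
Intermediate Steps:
U(b) = b + 2*b² (U(b) = (2*b)*b + b = 2*b² + b = b + 2*b²)
Q(o) = -509 + 2*o (Q(o) = (67 + (o - 576)) + o = (67 + (-576 + o)) + o = (-509 + o) + o = -509 + 2*o)
-755954/3727827 - 766786/Q(U(17)) = -755954/3727827 - 766786/(-509 + 2*(17*(1 + 2*17))) = -755954*1/3727827 - 766786/(-509 + 2*(17*(1 + 34))) = -755954/3727827 - 766786/(-509 + 2*(17*35)) = -755954/3727827 - 766786/(-509 + 2*595) = -755954/3727827 - 766786/(-509 + 1190) = -755954/3727827 - 766786/681 = -952986786232/846216729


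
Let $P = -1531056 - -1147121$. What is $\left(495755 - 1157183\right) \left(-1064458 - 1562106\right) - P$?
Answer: $1737283357327$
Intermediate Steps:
$P = -383935$ ($P = -1531056 + 1147121 = -383935$)
$\left(495755 - 1157183\right) \left(-1064458 - 1562106\right) - P = \left(495755 - 1157183\right) \left(-1064458 - 1562106\right) - -383935 = \left(-661428\right) \left(-2626564\right) + 383935 = 1737282973392 + 383935 = 1737283357327$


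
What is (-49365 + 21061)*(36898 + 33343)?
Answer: -1988101264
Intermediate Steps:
(-49365 + 21061)*(36898 + 33343) = -28304*70241 = -1988101264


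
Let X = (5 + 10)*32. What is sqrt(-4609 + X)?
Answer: I*sqrt(4129) ≈ 64.257*I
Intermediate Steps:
X = 480 (X = 15*32 = 480)
sqrt(-4609 + X) = sqrt(-4609 + 480) = sqrt(-4129) = I*sqrt(4129)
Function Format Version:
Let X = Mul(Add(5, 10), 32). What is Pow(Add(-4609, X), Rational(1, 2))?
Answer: Mul(I, Pow(4129, Rational(1, 2))) ≈ Mul(64.257, I)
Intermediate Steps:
X = 480 (X = Mul(15, 32) = 480)
Pow(Add(-4609, X), Rational(1, 2)) = Pow(Add(-4609, 480), Rational(1, 2)) = Pow(-4129, Rational(1, 2)) = Mul(I, Pow(4129, Rational(1, 2)))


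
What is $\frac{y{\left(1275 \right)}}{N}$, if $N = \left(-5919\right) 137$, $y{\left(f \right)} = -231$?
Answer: $\frac{77}{270301} \approx 0.00028487$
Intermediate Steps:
$N = -810903$
$\frac{y{\left(1275 \right)}}{N} = - \frac{231}{-810903} = \left(-231\right) \left(- \frac{1}{810903}\right) = \frac{77}{270301}$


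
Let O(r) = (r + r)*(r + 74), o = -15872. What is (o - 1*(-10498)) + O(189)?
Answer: 94040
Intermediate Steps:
O(r) = 2*r*(74 + r) (O(r) = (2*r)*(74 + r) = 2*r*(74 + r))
(o - 1*(-10498)) + O(189) = (-15872 - 1*(-10498)) + 2*189*(74 + 189) = (-15872 + 10498) + 2*189*263 = -5374 + 99414 = 94040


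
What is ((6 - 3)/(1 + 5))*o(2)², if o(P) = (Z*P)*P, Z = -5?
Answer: 200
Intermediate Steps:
o(P) = -5*P² (o(P) = (-5*P)*P = -5*P²)
((6 - 3)/(1 + 5))*o(2)² = ((6 - 3)/(1 + 5))*(-5*2²)² = (3/6)*(-5*4)² = (3*(⅙))*(-20)² = (½)*400 = 200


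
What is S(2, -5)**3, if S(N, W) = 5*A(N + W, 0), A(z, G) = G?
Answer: 0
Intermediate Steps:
S(N, W) = 0 (S(N, W) = 5*0 = 0)
S(2, -5)**3 = 0**3 = 0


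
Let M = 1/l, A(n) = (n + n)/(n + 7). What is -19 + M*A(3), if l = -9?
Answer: -286/15 ≈ -19.067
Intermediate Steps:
A(n) = 2*n/(7 + n) (A(n) = (2*n)/(7 + n) = 2*n/(7 + n))
M = -⅑ (M = 1/(-9) = -⅑ ≈ -0.11111)
-19 + M*A(3) = -19 - 2*3/(9*(7 + 3)) = -19 - 2*3/(9*10) = -19 - ⅑*⅗ = -19 - 1/15 = -286/15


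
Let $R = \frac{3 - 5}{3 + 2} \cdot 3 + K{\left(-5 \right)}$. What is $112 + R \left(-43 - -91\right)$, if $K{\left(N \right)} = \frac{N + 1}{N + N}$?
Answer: $\frac{368}{5} \approx 73.6$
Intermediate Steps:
$K{\left(N \right)} = \frac{1 + N}{2 N}$
$R = - \frac{4}{5}$ ($R = \frac{3 - 5}{3 + 2} \cdot 3 + \frac{1 - 5}{2 \left(-5\right)} = - \frac{2}{5} \cdot 3 + \frac{1}{2} \left(- \frac{1}{5}\right) \left(-4\right) = \left(-2\right) \frac{1}{5} \cdot 3 + \frac{2}{5} = \left(- \frac{2}{5}\right) 3 + \frac{2}{5} = - \frac{6}{5} + \frac{2}{5} = - \frac{4}{5} \approx -0.8$)
$112 + R \left(-43 - -91\right) = 112 - \frac{4 \left(-43 - -91\right)}{5} = 112 - \frac{4 \left(-43 + 91\right)}{5} = 112 - \frac{192}{5} = \frac{368}{5}$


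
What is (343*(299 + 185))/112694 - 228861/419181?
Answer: 7299635773/7873197269 ≈ 0.92715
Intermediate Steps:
(343*(299 + 185))/112694 - 228861/419181 = (343*484)*(1/112694) - 228861*1/419181 = 166012*(1/112694) - 76287/139727 = 83006/56347 - 76287/139727 = 7299635773/7873197269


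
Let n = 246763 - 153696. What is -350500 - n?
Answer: -443567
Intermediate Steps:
n = 93067
-350500 - n = -350500 - 1*93067 = -350500 - 93067 = -443567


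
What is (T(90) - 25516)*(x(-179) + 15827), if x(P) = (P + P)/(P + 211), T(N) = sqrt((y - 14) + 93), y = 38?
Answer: -1614225087/4 + 759159*sqrt(13)/16 ≈ -4.0339e+8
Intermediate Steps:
T(N) = 3*sqrt(13) (T(N) = sqrt((38 - 14) + 93) = sqrt(24 + 93) = sqrt(117) = 3*sqrt(13))
x(P) = 2*P/(211 + P) (x(P) = (2*P)/(211 + P) = 2*P/(211 + P))
(T(90) - 25516)*(x(-179) + 15827) = (3*sqrt(13) - 25516)*(2*(-179)/(211 - 179) + 15827) = (-25516 + 3*sqrt(13))*(2*(-179)/32 + 15827) = (-25516 + 3*sqrt(13))*(2*(-179)*(1/32) + 15827) = (-25516 + 3*sqrt(13))*(-179/16 + 15827) = (-25516 + 3*sqrt(13))*(253053/16) = -1614225087/4 + 759159*sqrt(13)/16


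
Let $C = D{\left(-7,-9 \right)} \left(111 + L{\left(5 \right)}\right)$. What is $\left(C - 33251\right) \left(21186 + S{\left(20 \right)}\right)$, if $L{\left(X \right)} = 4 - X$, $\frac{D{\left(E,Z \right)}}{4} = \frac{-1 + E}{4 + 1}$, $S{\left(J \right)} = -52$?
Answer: $-717604970$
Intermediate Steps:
$D{\left(E,Z \right)} = - \frac{4}{5} + \frac{4 E}{5}$ ($D{\left(E,Z \right)} = 4 \frac{-1 + E}{4 + 1} = 4 \frac{-1 + E}{5} = 4 \left(-1 + E\right) \frac{1}{5} = 4 \left(- \frac{1}{5} + \frac{E}{5}\right) = - \frac{4}{5} + \frac{4 E}{5}$)
$C = -704$ ($C = \left(- \frac{4}{5} + \frac{4}{5} \left(-7\right)\right) \left(111 + \left(4 - 5\right)\right) = \left(- \frac{4}{5} - \frac{28}{5}\right) \left(111 + \left(4 - 5\right)\right) = - \frac{32 \left(111 - 1\right)}{5} = \left(- \frac{32}{5}\right) 110 = -704$)
$\left(C - 33251\right) \left(21186 + S{\left(20 \right)}\right) = \left(-704 - 33251\right) \left(21186 - 52\right) = \left(-33955\right) 21134 = -717604970$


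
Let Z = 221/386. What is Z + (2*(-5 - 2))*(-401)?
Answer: 2167225/386 ≈ 5614.6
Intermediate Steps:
Z = 221/386 (Z = 221*(1/386) = 221/386 ≈ 0.57254)
Z + (2*(-5 - 2))*(-401) = 221/386 + (2*(-5 - 2))*(-401) = 221/386 + (2*(-7))*(-401) = 221/386 - 14*(-401) = 221/386 + 5614 = 2167225/386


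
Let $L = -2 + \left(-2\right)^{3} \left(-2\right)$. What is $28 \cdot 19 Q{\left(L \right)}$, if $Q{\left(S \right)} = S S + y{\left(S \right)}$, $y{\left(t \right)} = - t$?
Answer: $96824$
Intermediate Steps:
$L = 14$ ($L = -2 - -16 = -2 + 16 = 14$)
$Q{\left(S \right)} = S^{2} - S$ ($Q{\left(S \right)} = S S - S = S^{2} - S$)
$28 \cdot 19 Q{\left(L \right)} = 28 \cdot 19 \cdot 14 \left(-1 + 14\right) = 532 \cdot 14 \cdot 13 = 532 \cdot 182 = 96824$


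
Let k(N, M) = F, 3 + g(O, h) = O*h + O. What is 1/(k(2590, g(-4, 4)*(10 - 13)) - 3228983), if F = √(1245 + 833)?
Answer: -3228983/10426331212211 - √2078/10426331212211 ≈ -3.0970e-7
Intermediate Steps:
g(O, h) = -3 + O + O*h (g(O, h) = -3 + (O*h + O) = -3 + (O + O*h) = -3 + O + O*h)
F = √2078 ≈ 45.585
k(N, M) = √2078
1/(k(2590, g(-4, 4)*(10 - 13)) - 3228983) = 1/(√2078 - 3228983) = 1/(-3228983 + √2078)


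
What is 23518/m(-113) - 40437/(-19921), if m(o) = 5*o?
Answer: -445655173/11255365 ≈ -39.595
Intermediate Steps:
23518/m(-113) - 40437/(-19921) = 23518/((5*(-113))) - 40437/(-19921) = 23518/(-565) - 40437*(-1/19921) = 23518*(-1/565) + 40437/19921 = -23518/565 + 40437/19921 = -445655173/11255365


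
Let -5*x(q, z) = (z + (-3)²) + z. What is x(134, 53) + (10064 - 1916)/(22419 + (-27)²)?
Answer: -43688/1929 ≈ -22.648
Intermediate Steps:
x(q, z) = -9/5 - 2*z/5 (x(q, z) = -((z + (-3)²) + z)/5 = -((z + 9) + z)/5 = -((9 + z) + z)/5 = -(9 + 2*z)/5 = -9/5 - 2*z/5)
x(134, 53) + (10064 - 1916)/(22419 + (-27)²) = (-9/5 - ⅖*53) + (10064 - 1916)/(22419 + (-27)²) = (-9/5 - 106/5) + 8148/(22419 + 729) = -23 + 8148/23148 = -23 + 8148*(1/23148) = -23 + 679/1929 = -43688/1929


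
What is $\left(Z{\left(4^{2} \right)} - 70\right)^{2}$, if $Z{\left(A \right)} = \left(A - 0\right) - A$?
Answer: $4900$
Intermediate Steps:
$Z{\left(A \right)} = 0$ ($Z{\left(A \right)} = \left(A + 0\right) - A = A - A = 0$)
$\left(Z{\left(4^{2} \right)} - 70\right)^{2} = \left(0 - 70\right)^{2} = \left(-70\right)^{2} = 4900$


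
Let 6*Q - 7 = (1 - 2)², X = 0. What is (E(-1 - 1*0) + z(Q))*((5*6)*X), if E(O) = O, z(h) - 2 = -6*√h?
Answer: 0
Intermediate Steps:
Q = 4/3 (Q = 7/6 + (1 - 2)²/6 = 7/6 + (⅙)*(-1)² = 7/6 + (⅙)*1 = 7/6 + ⅙ = 4/3 ≈ 1.3333)
z(h) = 2 - 6*√h
(E(-1 - 1*0) + z(Q))*((5*6)*X) = ((-1 - 1*0) + (2 - 4*√3))*((5*6)*0) = ((-1 + 0) + (2 - 4*√3))*(30*0) = (-1 + (2 - 4*√3))*0 = (1 - 4*√3)*0 = 0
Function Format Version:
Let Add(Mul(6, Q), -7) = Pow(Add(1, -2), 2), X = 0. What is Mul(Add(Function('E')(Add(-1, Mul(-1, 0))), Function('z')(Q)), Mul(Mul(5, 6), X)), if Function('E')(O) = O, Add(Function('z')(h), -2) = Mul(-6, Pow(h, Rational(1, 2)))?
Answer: 0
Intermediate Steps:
Q = Rational(4, 3) (Q = Add(Rational(7, 6), Mul(Rational(1, 6), Pow(Add(1, -2), 2))) = Add(Rational(7, 6), Mul(Rational(1, 6), Pow(-1, 2))) = Add(Rational(7, 6), Mul(Rational(1, 6), 1)) = Add(Rational(7, 6), Rational(1, 6)) = Rational(4, 3) ≈ 1.3333)
Function('z')(h) = Add(2, Mul(-6, Pow(h, Rational(1, 2))))
Mul(Add(Function('E')(Add(-1, Mul(-1, 0))), Function('z')(Q)), Mul(Mul(5, 6), X)) = Mul(Add(Add(-1, Mul(-1, 0)), Add(2, Mul(-6, Pow(Rational(4, 3), Rational(1, 2))))), Mul(Mul(5, 6), 0)) = Mul(Add(Add(-1, 0), Add(2, Mul(-6, Mul(Rational(2, 3), Pow(3, Rational(1, 2)))))), Mul(30, 0)) = Mul(Add(-1, Add(2, Mul(-4, Pow(3, Rational(1, 2))))), 0) = Mul(Add(1, Mul(-4, Pow(3, Rational(1, 2)))), 0) = 0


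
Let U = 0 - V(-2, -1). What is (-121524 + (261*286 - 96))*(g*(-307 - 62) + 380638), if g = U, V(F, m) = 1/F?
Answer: -17871422709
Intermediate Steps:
U = ½ (U = 0 - 1/(-2) = 0 - 1*(-½) = 0 + ½ = ½ ≈ 0.50000)
g = ½ ≈ 0.50000
(-121524 + (261*286 - 96))*(g*(-307 - 62) + 380638) = (-121524 + (261*286 - 96))*((-307 - 62)/2 + 380638) = (-121524 + (74646 - 96))*((½)*(-369) + 380638) = (-121524 + 74550)*(-369/2 + 380638) = -46974*760907/2 = -17871422709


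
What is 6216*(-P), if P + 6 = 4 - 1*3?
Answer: 31080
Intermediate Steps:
P = -5 (P = -6 + (4 - 1*3) = -6 + (4 - 3) = -6 + 1 = -5)
6216*(-P) = 6216*(-1*(-5)) = 6216*5 = 31080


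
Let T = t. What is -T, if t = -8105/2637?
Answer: 8105/2637 ≈ 3.0736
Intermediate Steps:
t = -8105/2637 (t = -8105*1/2637 = -8105/2637 ≈ -3.0736)
T = -8105/2637 ≈ -3.0736
-T = -1*(-8105/2637) = 8105/2637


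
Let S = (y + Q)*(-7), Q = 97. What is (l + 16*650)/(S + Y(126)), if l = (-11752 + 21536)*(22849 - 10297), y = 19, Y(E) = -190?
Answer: -61409584/501 ≈ -1.2257e+5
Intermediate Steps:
l = 122808768 (l = 9784*12552 = 122808768)
S = -812 (S = (19 + 97)*(-7) = 116*(-7) = -812)
(l + 16*650)/(S + Y(126)) = (122808768 + 16*650)/(-812 - 190) = (122808768 + 10400)/(-1002) = 122819168*(-1/1002) = -61409584/501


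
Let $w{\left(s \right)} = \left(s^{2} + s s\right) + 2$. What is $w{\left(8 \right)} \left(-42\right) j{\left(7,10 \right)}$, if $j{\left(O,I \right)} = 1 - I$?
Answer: $49140$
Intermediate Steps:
$w{\left(s \right)} = 2 + 2 s^{2}$ ($w{\left(s \right)} = \left(s^{2} + s^{2}\right) + 2 = 2 s^{2} + 2 = 2 + 2 s^{2}$)
$w{\left(8 \right)} \left(-42\right) j{\left(7,10 \right)} = \left(2 + 2 \cdot 8^{2}\right) \left(-42\right) \left(1 - 10\right) = \left(2 + 2 \cdot 64\right) \left(-42\right) \left(1 - 10\right) = \left(2 + 128\right) \left(-42\right) \left(-9\right) = 130 \left(-42\right) \left(-9\right) = \left(-5460\right) \left(-9\right) = 49140$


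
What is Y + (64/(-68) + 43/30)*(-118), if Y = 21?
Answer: -9454/255 ≈ -37.075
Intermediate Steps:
Y + (64/(-68) + 43/30)*(-118) = 21 + (64/(-68) + 43/30)*(-118) = 21 + (64*(-1/68) + 43*(1/30))*(-118) = 21 + (-16/17 + 43/30)*(-118) = 21 + (251/510)*(-118) = 21 - 14809/255 = -9454/255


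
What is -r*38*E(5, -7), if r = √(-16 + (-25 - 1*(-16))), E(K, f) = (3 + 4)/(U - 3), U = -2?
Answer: 266*I ≈ 266.0*I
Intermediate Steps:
E(K, f) = -7/5 (E(K, f) = (3 + 4)/(-2 - 3) = 7/(-5) = 7*(-⅕) = -7/5)
r = 5*I (r = √(-16 + (-25 + 16)) = √(-16 - 9) = √(-25) = 5*I ≈ 5.0*I)
-r*38*E(5, -7) = -(5*I)*38*(-7)/5 = -190*I*(-7)/5 = -(-266)*I = 266*I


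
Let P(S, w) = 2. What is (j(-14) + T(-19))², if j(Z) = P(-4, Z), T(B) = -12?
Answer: 100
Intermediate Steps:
j(Z) = 2
(j(-14) + T(-19))² = (2 - 12)² = (-10)² = 100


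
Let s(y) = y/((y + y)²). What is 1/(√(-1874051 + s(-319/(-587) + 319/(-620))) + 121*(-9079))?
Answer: -11564530593/12704338891759379 - 22*I*√429084954651/12704338891759379 ≈ -9.1028e-7 - 1.1343e-9*I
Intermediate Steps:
s(y) = 1/(4*y) (s(y) = y/((2*y)²) = y/((4*y²)) = y*(1/(4*y²)) = 1/(4*y))
1/(√(-1874051 + s(-319/(-587) + 319/(-620))) + 121*(-9079)) = 1/(√(-1874051 + 1/(4*(-319/(-587) + 319/(-620)))) + 121*(-9079)) = 1/(√(-1874051 + 1/(4*(-319*(-1/587) + 319*(-1/620)))) - 1098559) = 1/(√(-1874051 + 1/(4*(319/587 - 319/620))) - 1098559) = 1/(√(-1874051 + 1/(4*(10527/363940))) - 1098559) = 1/(√(-1874051 + (¼)*(363940/10527)) - 1098559) = 1/(√(-1874051 + 90985/10527) - 1098559) = 1/(√(-19728043892/10527) - 1098559) = 1/(2*I*√429084954651/957 - 1098559) = 1/(-1098559 + 2*I*√429084954651/957)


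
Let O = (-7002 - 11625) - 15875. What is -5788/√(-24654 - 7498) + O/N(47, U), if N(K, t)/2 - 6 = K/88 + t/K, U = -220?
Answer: -71350136/7665 + 1447*I*√8038/4019 ≈ -9308.6 + 32.279*I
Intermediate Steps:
N(K, t) = 12 + K/44 + 2*t/K (N(K, t) = 12 + 2*(K/88 + t/K) = 12 + (K/44 + 2*t/K) = 12 + K/44 + 2*t/K)
O = -34502 (O = -18627 - 15875 = -34502)
-5788/√(-24654 - 7498) + O/N(47, U) = -5788/√(-24654 - 7498) - 34502/(12 + (1/44)*47 + 2*(-220)/47) = -5788*(-I*√8038/16076) - 34502/(12 + 47/44 + 2*(-220)*(1/47)) = -5788*(-I*√8038/16076) - 34502/(12 + 47/44 - 440/47) = -(-1447)*I*√8038/4019 - 34502/7665/2068 = 1447*I*√8038/4019 - 34502*2068/7665 = 1447*I*√8038/4019 - 71350136/7665 = -71350136/7665 + 1447*I*√8038/4019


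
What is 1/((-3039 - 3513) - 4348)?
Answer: -1/10900 ≈ -9.1743e-5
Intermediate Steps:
1/((-3039 - 3513) - 4348) = 1/(-6552 - 4348) = 1/(-10900) = -1/10900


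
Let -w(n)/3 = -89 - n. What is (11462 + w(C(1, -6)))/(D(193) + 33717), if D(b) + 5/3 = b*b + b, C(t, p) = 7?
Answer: 17625/106736 ≈ 0.16513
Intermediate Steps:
w(n) = 267 + 3*n (w(n) = -3*(-89 - n) = 267 + 3*n)
D(b) = -5/3 + b + b² (D(b) = -5/3 + (b*b + b) = -5/3 + (b² + b) = -5/3 + (b + b²) = -5/3 + b + b²)
(11462 + w(C(1, -6)))/(D(193) + 33717) = (11462 + (267 + 3*7))/((-5/3 + 193 + 193²) + 33717) = (11462 + (267 + 21))/((-5/3 + 193 + 37249) + 33717) = (11462 + 288)/(112321/3 + 33717) = 11750/(213472/3) = 11750*(3/213472) = 17625/106736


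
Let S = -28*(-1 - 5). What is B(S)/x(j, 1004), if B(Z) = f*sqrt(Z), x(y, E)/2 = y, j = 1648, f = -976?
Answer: -61*sqrt(42)/103 ≈ -3.8381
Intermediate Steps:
x(y, E) = 2*y
S = 168 (S = -28*(-6) = -1*(-168) = 168)
B(Z) = -976*sqrt(Z)
B(S)/x(j, 1004) = (-1952*sqrt(42))/((2*1648)) = -1952*sqrt(42)/3296 = -1952*sqrt(42)*(1/3296) = -61*sqrt(42)/103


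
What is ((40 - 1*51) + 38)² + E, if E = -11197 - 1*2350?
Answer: -12818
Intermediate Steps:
E = -13547 (E = -11197 - 2350 = -13547)
((40 - 1*51) + 38)² + E = ((40 - 1*51) + 38)² - 13547 = ((40 - 51) + 38)² - 13547 = (-11 + 38)² - 13547 = 27² - 13547 = 729 - 13547 = -12818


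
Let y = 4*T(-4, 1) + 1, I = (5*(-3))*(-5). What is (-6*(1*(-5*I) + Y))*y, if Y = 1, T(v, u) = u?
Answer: 11220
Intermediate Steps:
I = 75 (I = -15*(-5) = 75)
y = 5 (y = 4*1 + 1 = 4 + 1 = 5)
(-6*(1*(-5*I) + Y))*y = -6*(1*(-5*75) + 1)*5 = -6*(1*(-375) + 1)*5 = -6*(-375 + 1)*5 = -6*(-374)*5 = 2244*5 = 11220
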